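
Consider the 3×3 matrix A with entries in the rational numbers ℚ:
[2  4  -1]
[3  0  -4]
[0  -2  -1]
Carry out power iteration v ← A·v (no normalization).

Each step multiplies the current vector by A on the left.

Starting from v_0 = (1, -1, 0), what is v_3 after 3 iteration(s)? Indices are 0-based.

v_0 = (1, -1, 0).
v_1 = A·v_0 = (-2, 3, 2).
v_2 = A·v_1 = (6, -14, -8).
v_3 = A·v_2 = (-36, 50, 36).

v_3 = (-36, 50, 36)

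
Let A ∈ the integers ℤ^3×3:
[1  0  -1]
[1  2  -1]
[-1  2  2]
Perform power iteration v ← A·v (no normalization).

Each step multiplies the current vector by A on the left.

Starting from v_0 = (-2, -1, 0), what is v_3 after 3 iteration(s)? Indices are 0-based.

v_0 = (-2, -1, 0).
v_1 = A·v_0 = (-2, -4, 0).
v_2 = A·v_1 = (-2, -10, -6).
v_3 = A·v_2 = (4, -16, -30).

v_3 = (4, -16, -30)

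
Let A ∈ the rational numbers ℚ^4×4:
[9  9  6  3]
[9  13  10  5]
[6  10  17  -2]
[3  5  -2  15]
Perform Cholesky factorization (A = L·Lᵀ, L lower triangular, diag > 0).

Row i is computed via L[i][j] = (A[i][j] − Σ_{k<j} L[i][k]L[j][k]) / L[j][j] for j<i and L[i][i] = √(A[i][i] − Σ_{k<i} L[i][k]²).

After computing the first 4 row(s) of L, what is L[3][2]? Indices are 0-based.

Step 1: L[0][0] = √(9) = 3.
  L[1][0] = (9) / L[0][0] = 3.
Step 2: L[1][1] = √(4) = 2.
  L[2][0] = (6) / L[0][0] = 2.
  L[2][1] = (4) / L[1][1] = 2.
Step 3: L[2][2] = √(9) = 3.
  L[3][0] = (3) / L[0][0] = 1.
  L[3][1] = (2) / L[1][1] = 1.
  L[3][2] = (-6) / L[2][2] = -2.
Step 4: L[3][3] = √(9) = 3.

L[3][2] = -2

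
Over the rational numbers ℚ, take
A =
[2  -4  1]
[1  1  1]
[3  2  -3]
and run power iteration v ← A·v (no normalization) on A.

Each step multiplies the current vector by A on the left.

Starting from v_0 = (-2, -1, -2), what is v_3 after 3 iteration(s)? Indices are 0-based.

v_0 = (-2, -1, -2).
v_1 = A·v_0 = (-2, -5, -2).
v_2 = A·v_1 = (14, -9, -10).
v_3 = A·v_2 = (54, -5, 54).

v_3 = (54, -5, 54)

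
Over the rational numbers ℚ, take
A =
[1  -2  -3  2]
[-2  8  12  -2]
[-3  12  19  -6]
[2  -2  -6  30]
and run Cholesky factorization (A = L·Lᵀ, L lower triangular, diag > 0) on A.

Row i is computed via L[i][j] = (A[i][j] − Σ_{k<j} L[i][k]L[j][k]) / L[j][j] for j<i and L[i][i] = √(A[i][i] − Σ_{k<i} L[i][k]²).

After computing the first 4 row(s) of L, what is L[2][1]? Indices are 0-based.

Step 1: L[0][0] = √(1) = 1.
  L[1][0] = (-2) / L[0][0] = -2.
Step 2: L[1][1] = √(4) = 2.
  L[2][0] = (-3) / L[0][0] = -3.
  L[2][1] = (6) / L[1][1] = 3.
Step 3: L[2][2] = √(1) = 1.
  L[3][0] = (2) / L[0][0] = 2.
  L[3][1] = (2) / L[1][1] = 1.
  L[3][2] = (-3) / L[2][2] = -3.
Step 4: L[3][3] = √(16) = 4.

L[2][1] = 3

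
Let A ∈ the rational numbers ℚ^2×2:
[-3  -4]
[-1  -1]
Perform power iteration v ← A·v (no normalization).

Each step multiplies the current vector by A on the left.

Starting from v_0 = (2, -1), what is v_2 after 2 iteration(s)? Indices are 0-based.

v_0 = (2, -1).
v_1 = A·v_0 = (-2, -1).
v_2 = A·v_1 = (10, 3).

v_2 = (10, 3)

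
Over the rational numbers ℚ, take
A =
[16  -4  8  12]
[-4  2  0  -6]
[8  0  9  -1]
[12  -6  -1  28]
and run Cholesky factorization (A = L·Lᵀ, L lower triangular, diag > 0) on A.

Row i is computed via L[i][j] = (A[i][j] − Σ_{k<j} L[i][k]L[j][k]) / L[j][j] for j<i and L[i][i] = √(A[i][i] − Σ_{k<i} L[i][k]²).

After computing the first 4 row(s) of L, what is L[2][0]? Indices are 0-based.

Step 1: L[0][0] = √(16) = 4.
  L[1][0] = (-4) / L[0][0] = -1.
Step 2: L[1][1] = √(1) = 1.
  L[2][0] = (8) / L[0][0] = 2.
  L[2][1] = (2) / L[1][1] = 2.
Step 3: L[2][2] = √(1) = 1.
  L[3][0] = (12) / L[0][0] = 3.
  L[3][1] = (-3) / L[1][1] = -3.
  L[3][2] = (-1) / L[2][2] = -1.
Step 4: L[3][3] = √(9) = 3.

L[2][0] = 2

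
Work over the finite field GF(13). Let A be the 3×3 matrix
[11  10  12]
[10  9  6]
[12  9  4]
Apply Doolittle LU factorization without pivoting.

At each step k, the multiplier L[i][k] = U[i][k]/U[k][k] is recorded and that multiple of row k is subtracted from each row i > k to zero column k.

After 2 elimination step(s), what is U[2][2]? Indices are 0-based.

[col 0] pivot 11
  R1 -= 8*R0 → (0, 7, 1)  (L[1][0] := 8)
  R2 -= 7*R0 → (0, 4, 11)  (L[2][0] := 7)
[col 1] pivot 7
  R2 -= 8*R1 → (0, 0, 3)  (L[2][1] := 8)

U[2][2] = 3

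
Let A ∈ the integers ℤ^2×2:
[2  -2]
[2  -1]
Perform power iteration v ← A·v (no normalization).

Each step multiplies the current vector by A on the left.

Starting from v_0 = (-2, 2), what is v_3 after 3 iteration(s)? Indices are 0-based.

v_3 = (12, 2)

v_0 = (-2, 2).
v_1 = A·v_0 = (-8, -6).
v_2 = A·v_1 = (-4, -10).
v_3 = A·v_2 = (12, 2).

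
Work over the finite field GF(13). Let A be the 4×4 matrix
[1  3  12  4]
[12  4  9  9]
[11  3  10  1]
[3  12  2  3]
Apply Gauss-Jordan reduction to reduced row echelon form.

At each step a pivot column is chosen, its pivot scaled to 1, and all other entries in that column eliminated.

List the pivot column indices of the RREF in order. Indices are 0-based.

pivot(0,0)=1: scale R0 → (1, 3, 12, 4)
  clear (1,0): R1 −= (12)R0 → (0, 7, 8, 0)
  clear (2,0): R2 −= (11)R0 → (0, 9, 8, 9)
  clear (3,0): R3 −= (3)R0 → (0, 3, 5, 4)
pivot(1,1)=7: scale R1 → (0, 1, 3, 0)
  clear (0,1): R0 −= (3)R1 → (1, 0, 3, 4)
  clear (2,1): R2 −= (9)R1 → (0, 0, 7, 9)
  clear (3,1): R3 −= (3)R1 → (0, 0, 9, 4)
pivot(2,2)=7: scale R2 → (0, 0, 1, 5)
  clear (0,2): R0 −= (3)R2 → (1, 0, 0, 2)
  clear (1,2): R1 −= (3)R2 → (0, 1, 0, 11)
  clear (3,2): R3 −= (9)R2 → (0, 0, 0, 11)
pivot(3,3)=11: scale R3 → (0, 0, 0, 1)
  clear (0,3): R0 −= (2)R3 → (1, 0, 0, 0)
  clear (1,3): R1 −= (11)R3 → (0, 1, 0, 0)
  clear (2,3): R2 −= (5)R3 → (0, 0, 1, 0)

pivot columns: 0, 1, 2, 3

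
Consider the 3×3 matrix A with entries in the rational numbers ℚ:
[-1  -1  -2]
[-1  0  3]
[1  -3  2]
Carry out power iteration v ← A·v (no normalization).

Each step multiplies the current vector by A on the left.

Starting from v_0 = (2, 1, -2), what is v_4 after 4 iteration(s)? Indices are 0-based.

v_0 = (2, 1, -2).
v_1 = A·v_0 = (1, -8, -5).
v_2 = A·v_1 = (17, -16, 15).
v_3 = A·v_2 = (-31, 28, 95).
v_4 = A·v_3 = (-187, 316, 75).

v_4 = (-187, 316, 75)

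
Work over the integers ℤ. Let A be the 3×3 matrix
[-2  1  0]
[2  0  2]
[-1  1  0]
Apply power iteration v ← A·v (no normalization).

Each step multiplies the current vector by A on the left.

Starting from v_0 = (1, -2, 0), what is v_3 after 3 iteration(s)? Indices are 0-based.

v_0 = (1, -2, 0).
v_1 = A·v_0 = (-4, 2, -3).
v_2 = A·v_1 = (10, -14, 6).
v_3 = A·v_2 = (-34, 32, -24).

v_3 = (-34, 32, -24)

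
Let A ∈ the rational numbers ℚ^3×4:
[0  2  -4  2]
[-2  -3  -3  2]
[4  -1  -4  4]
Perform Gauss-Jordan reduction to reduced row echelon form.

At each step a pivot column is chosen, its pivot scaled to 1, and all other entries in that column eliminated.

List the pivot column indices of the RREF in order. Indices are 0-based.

pivot(0,0): swap R0↔R1
pivot(0,0)=-2: scale R0 → (1, 3/2, 3/2, -1)
  clear (2,0): R2 −= (4)R0 → (0, -7, -10, 8)
pivot(1,1)=2: scale R1 → (0, 1, -2, 1)
  clear (0,1): R0 −= (3/2)R1 → (1, 0, 9/2, -5/2)
  clear (2,1): R2 −= (-7)R1 → (0, 0, -24, 15)
pivot(2,2)=-24: scale R2 → (0, 0, 1, -5/8)
  clear (0,2): R0 −= (9/2)R2 → (1, 0, 0, 5/16)
  clear (1,2): R1 −= (-2)R2 → (0, 1, 0, -1/4)

pivot columns: 0, 1, 2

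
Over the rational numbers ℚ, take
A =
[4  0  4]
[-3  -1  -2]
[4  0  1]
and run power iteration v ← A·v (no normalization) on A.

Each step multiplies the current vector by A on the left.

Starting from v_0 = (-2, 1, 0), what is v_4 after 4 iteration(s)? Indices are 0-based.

v_0 = (-2, 1, 0).
v_1 = A·v_0 = (-8, 5, -8).
v_2 = A·v_1 = (-64, 35, -40).
v_3 = A·v_2 = (-416, 237, -296).
v_4 = A·v_3 = (-2848, 1603, -1960).

v_4 = (-2848, 1603, -1960)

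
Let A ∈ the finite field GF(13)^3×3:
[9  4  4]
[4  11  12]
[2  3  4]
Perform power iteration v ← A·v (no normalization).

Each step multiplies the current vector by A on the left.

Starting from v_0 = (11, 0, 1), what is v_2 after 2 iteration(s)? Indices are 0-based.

v_2 = (7, 1, 10)

v_0 = (11, 0, 1).
v_1 = A·v_0 = (12, 4, 0).
v_2 = A·v_1 = (7, 1, 10).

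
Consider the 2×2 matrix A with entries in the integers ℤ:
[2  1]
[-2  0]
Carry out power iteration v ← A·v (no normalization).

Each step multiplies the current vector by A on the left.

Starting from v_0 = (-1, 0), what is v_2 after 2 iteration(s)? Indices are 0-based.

v_2 = (-2, 4)

v_0 = (-1, 0).
v_1 = A·v_0 = (-2, 2).
v_2 = A·v_1 = (-2, 4).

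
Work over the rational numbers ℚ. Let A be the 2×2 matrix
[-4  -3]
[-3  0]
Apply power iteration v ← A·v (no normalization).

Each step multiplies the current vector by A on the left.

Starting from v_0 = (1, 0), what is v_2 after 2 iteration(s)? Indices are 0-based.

v_0 = (1, 0).
v_1 = A·v_0 = (-4, -3).
v_2 = A·v_1 = (25, 12).

v_2 = (25, 12)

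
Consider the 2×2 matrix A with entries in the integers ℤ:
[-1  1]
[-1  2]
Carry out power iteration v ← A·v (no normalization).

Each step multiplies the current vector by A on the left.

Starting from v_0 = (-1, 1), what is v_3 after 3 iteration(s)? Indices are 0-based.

v_0 = (-1, 1).
v_1 = A·v_0 = (2, 3).
v_2 = A·v_1 = (1, 4).
v_3 = A·v_2 = (3, 7).

v_3 = (3, 7)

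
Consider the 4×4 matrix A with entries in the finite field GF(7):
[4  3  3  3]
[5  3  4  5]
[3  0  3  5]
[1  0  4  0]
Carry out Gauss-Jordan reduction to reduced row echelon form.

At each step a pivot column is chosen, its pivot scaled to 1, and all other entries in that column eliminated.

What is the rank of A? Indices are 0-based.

pivot(0,0)=4: scale R0 → (1, 6, 6, 6)
  clear (1,0): R1 −= (5)R0 → (0, 1, 2, 3)
  clear (2,0): R2 −= (3)R0 → (0, 3, 6, 1)
  clear (3,0): R3 −= (1)R0 → (0, 1, 5, 1)
pivot(1,1)=1: scale R1 → (0, 1, 2, 3)
  clear (0,1): R0 −= (6)R1 → (1, 0, 1, 2)
  clear (2,1): R2 −= (3)R1 → (0, 0, 0, 6)
  clear (3,1): R3 −= (1)R1 → (0, 0, 3, 5)
pivot(2,2): swap R2↔R3
pivot(2,2)=3: scale R2 → (0, 0, 1, 4)
  clear (0,2): R0 −= (1)R2 → (1, 0, 0, 5)
  clear (1,2): R1 −= (2)R2 → (0, 1, 0, 2)
pivot(3,3)=6: scale R3 → (0, 0, 0, 1)
  clear (0,3): R0 −= (5)R3 → (1, 0, 0, 0)
  clear (1,3): R1 −= (2)R3 → (0, 1, 0, 0)
  clear (2,3): R2 −= (4)R3 → (0, 0, 1, 0)

rank = 4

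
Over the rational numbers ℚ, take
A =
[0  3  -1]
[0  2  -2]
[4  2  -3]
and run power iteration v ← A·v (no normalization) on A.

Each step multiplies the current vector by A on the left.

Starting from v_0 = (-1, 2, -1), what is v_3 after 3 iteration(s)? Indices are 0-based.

v_0 = (-1, 2, -1).
v_1 = A·v_0 = (7, 6, 3).
v_2 = A·v_1 = (15, 6, 31).
v_3 = A·v_2 = (-13, -50, -21).

v_3 = (-13, -50, -21)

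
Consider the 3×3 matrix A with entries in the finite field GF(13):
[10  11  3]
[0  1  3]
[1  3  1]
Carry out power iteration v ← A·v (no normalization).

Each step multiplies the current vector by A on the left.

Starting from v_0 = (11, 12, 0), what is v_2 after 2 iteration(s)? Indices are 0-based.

v_0 = (11, 12, 0).
v_1 = A·v_0 = (8, 12, 8).
v_2 = A·v_1 = (2, 10, 0).

v_2 = (2, 10, 0)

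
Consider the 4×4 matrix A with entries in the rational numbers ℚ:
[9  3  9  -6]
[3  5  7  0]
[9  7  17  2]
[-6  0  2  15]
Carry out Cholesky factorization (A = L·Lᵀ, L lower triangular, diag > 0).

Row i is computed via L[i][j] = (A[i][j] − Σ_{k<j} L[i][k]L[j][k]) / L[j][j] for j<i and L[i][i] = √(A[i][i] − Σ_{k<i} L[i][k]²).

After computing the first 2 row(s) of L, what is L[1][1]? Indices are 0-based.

L[1][1] = 2

Step 1: L[0][0] = √(9) = 3.
  L[1][0] = (3) / L[0][0] = 1.
Step 2: L[1][1] = √(4) = 2.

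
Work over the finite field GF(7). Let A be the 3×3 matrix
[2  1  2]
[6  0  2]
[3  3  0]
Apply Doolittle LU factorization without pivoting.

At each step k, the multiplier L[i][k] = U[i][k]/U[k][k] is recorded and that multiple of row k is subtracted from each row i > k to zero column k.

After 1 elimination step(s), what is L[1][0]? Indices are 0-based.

[col 0] pivot 2
  R1 -= 3*R0 → (0, 4, 3)  (L[1][0] := 3)
  R2 -= 5*R0 → (0, 5, 4)  (L[2][0] := 5)

L[1][0] = 3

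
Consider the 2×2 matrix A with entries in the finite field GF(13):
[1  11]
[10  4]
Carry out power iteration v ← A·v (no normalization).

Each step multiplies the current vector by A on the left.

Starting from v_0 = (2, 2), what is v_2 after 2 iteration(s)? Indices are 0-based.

v_0 = (2, 2).
v_1 = A·v_0 = (11, 2).
v_2 = A·v_1 = (7, 1).

v_2 = (7, 1)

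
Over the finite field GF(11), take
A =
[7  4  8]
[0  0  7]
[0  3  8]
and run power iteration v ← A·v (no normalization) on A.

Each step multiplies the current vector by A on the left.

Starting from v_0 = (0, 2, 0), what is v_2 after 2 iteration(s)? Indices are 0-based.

v_2 = (5, 9, 4)

v_0 = (0, 2, 0).
v_1 = A·v_0 = (8, 0, 6).
v_2 = A·v_1 = (5, 9, 4).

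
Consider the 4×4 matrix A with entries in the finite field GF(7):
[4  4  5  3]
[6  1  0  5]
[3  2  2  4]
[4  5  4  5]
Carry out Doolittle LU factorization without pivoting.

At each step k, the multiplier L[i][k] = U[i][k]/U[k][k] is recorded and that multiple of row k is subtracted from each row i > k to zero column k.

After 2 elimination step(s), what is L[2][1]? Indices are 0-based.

L[2][1] = 3

[col 0] pivot 4
  R1 -= 5*R0 → (0, 2, 3, 4)  (L[1][0] := 5)
  R2 -= 6*R0 → (0, 6, 0, 0)  (L[2][0] := 6)
  R3 -= 1*R0 → (0, 1, 6, 2)  (L[3][0] := 1)
[col 1] pivot 2
  R2 -= 3*R1 → (0, 0, 5, 2)  (L[2][1] := 3)
  R3 -= 4*R1 → (0, 0, 1, 0)  (L[3][1] := 4)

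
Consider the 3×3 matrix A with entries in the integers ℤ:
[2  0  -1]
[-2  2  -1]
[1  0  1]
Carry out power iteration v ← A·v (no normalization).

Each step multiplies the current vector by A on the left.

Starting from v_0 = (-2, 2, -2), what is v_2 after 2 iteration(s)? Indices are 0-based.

v_0 = (-2, 2, -2).
v_1 = A·v_0 = (-2, 10, -4).
v_2 = A·v_1 = (0, 28, -6).

v_2 = (0, 28, -6)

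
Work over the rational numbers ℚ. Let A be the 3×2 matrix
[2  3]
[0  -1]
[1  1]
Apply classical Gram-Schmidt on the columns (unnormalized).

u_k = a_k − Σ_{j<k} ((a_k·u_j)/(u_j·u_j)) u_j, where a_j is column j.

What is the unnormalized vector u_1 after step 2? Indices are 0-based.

Step 1: u_0 = a_0 = (2, 0, 1).
Step 2: u_1 = a_1 − (7/5)·u_0 = (1/5, -1, -2/5).

u_1 = (1/5, -1, -2/5)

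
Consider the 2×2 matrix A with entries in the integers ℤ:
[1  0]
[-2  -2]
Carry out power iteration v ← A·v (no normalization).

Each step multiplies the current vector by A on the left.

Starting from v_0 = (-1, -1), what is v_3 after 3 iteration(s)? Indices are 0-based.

v_3 = (-1, 14)

v_0 = (-1, -1).
v_1 = A·v_0 = (-1, 4).
v_2 = A·v_1 = (-1, -6).
v_3 = A·v_2 = (-1, 14).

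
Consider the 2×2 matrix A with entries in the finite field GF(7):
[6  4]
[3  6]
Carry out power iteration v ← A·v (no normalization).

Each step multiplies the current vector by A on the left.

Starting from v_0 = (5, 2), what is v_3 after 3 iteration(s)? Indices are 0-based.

v_0 = (5, 2).
v_1 = A·v_0 = (3, 6).
v_2 = A·v_1 = (0, 3).
v_3 = A·v_2 = (5, 4).

v_3 = (5, 4)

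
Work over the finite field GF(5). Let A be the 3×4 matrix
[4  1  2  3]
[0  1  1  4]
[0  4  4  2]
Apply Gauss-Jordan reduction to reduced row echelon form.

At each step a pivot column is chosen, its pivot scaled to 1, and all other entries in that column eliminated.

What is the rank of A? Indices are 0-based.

rank = 3

pivot(0,0)=4: scale R0 → (1, 4, 3, 2)
pivot(1,1)=1: scale R1 → (0, 1, 1, 4)
  clear (0,1): R0 −= (4)R1 → (1, 0, 4, 1)
  clear (2,1): R2 −= (4)R1 → (0, 0, 0, 1)
col 2: no nonzero at/below row 2; advance.
pivot(2,3)=1: scale R2 → (0, 0, 0, 1)
  clear (0,3): R0 −= (1)R2 → (1, 0, 4, 0)
  clear (1,3): R1 −= (4)R2 → (0, 1, 1, 0)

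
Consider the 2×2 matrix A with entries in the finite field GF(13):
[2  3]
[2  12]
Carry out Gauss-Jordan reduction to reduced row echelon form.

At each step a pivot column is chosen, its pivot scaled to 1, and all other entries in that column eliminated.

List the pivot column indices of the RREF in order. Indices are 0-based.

pivot(0,0)=2: scale R0 → (1, 8)
  clear (1,0): R1 −= (2)R0 → (0, 9)
pivot(1,1)=9: scale R1 → (0, 1)
  clear (0,1): R0 −= (8)R1 → (1, 0)

pivot columns: 0, 1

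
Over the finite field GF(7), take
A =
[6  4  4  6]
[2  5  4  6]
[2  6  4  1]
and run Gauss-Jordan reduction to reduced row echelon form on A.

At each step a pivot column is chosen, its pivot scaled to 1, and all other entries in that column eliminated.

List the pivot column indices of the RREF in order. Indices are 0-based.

step 1: normalize row 0 (÷6) = (1, 3, 3, 1)
  row 1: subtract 2×row0 = (0, 6, 5, 4)
  row 2: subtract 2×row0 = (0, 0, 5, 6)
step 2: normalize row 1 (÷6) = (0, 1, 2, 3)
  row 0: subtract 3×row1 = (1, 0, 4, 6)
step 3: normalize row 2 (÷5) = (0, 0, 1, 4)
  row 0: subtract 4×row2 = (1, 0, 0, 4)
  row 1: subtract 2×row2 = (0, 1, 0, 2)

pivot columns: 0, 1, 2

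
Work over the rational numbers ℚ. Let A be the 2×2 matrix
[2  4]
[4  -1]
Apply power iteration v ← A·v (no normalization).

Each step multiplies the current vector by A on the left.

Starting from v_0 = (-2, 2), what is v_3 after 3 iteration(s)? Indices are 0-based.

v_3 = (40, -154)

v_0 = (-2, 2).
v_1 = A·v_0 = (4, -10).
v_2 = A·v_1 = (-32, 26).
v_3 = A·v_2 = (40, -154).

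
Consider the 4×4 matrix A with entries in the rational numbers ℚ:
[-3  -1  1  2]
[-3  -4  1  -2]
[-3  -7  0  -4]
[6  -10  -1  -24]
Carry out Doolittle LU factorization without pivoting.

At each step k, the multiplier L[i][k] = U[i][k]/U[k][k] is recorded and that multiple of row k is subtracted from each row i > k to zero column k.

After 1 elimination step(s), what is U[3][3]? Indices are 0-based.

Step 1: pivot at (0,0) is -3.
  row1 ← row1 − (1)·row0  ⇒  L[1][0]=1, U row1=(0, -3, 0, -4)
  row2 ← row2 − (1)·row0  ⇒  L[2][0]=1, U row2=(0, -6, -1, -6)
  row3 ← row3 − (-2)·row0  ⇒  L[3][0]=-2, U row3=(0, -12, 1, -20)

U[3][3] = -20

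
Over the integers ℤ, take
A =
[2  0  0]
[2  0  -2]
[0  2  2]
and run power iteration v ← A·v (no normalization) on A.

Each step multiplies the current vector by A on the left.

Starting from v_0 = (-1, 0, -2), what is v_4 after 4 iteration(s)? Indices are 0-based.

v_4 = (-16, -16, 0)

v_0 = (-1, 0, -2).
v_1 = A·v_0 = (-2, 2, -4).
v_2 = A·v_1 = (-4, 4, -4).
v_3 = A·v_2 = (-8, 0, 0).
v_4 = A·v_3 = (-16, -16, 0).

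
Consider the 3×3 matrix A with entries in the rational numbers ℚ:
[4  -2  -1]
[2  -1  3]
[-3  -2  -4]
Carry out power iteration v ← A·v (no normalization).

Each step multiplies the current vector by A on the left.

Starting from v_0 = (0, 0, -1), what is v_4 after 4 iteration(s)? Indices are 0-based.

v_0 = (0, 0, -1).
v_1 = A·v_0 = (1, -3, 4).
v_2 = A·v_1 = (6, 17, -13).
v_3 = A·v_2 = (3, -44, 0).
v_4 = A·v_3 = (100, 50, 79).

v_4 = (100, 50, 79)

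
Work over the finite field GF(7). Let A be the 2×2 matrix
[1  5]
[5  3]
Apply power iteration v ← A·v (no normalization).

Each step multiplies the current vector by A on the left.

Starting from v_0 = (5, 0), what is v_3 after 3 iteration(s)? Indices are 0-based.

v_0 = (5, 0).
v_1 = A·v_0 = (5, 4).
v_2 = A·v_1 = (4, 2).
v_3 = A·v_2 = (0, 5).

v_3 = (0, 5)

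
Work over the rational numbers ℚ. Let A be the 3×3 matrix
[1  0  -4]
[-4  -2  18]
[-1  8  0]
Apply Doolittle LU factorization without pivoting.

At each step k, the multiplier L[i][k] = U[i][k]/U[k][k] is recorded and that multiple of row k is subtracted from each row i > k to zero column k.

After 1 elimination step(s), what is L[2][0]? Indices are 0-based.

L[2][0] = -1

Step 1: pivot at (0,0) is 1.
  row1 ← row1 − (-4)·row0  ⇒  L[1][0]=-4, U row1=(0, -2, 2)
  row2 ← row2 − (-1)·row0  ⇒  L[2][0]=-1, U row2=(0, 8, -4)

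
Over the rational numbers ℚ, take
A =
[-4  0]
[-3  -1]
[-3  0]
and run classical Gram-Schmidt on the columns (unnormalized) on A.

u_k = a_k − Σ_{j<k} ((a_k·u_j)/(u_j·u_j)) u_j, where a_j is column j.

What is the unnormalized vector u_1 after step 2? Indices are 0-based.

u_1 = (6/17, -25/34, 9/34)

Step 1: u_0 = a_0 = (-4, -3, -3).
Step 2: u_1 = a_1 − (3/34)·u_0 = (6/17, -25/34, 9/34).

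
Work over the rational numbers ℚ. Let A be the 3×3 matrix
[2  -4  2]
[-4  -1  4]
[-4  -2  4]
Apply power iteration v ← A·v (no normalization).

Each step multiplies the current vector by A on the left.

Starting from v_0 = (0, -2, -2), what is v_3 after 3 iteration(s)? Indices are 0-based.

v_3 = (112, -150, -124)

v_0 = (0, -2, -2).
v_1 = A·v_0 = (4, -6, -4).
v_2 = A·v_1 = (24, -26, -20).
v_3 = A·v_2 = (112, -150, -124).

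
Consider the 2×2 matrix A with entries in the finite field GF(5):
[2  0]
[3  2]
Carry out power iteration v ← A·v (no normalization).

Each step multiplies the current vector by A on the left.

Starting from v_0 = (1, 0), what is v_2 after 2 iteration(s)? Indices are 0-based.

v_0 = (1, 0).
v_1 = A·v_0 = (2, 3).
v_2 = A·v_1 = (4, 2).

v_2 = (4, 2)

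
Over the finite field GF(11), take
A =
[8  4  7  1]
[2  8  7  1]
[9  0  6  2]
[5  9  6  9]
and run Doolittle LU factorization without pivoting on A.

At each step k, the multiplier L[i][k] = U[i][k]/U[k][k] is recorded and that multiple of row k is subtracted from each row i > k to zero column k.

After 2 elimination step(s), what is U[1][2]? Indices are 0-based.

[col 0] pivot 8
  R1 -= 3*R0 → (0, 7, 8, 9)  (L[1][0] := 3)
  R2 -= 8*R0 → (0, 1, 5, 5)  (L[2][0] := 8)
  R3 -= 2*R0 → (0, 1, 3, 7)  (L[3][0] := 2)
[col 1] pivot 7
  R2 -= 8*R1 → (0, 0, 7, 10)  (L[2][1] := 8)
  R3 -= 8*R1 → (0, 0, 5, 1)  (L[3][1] := 8)

U[1][2] = 8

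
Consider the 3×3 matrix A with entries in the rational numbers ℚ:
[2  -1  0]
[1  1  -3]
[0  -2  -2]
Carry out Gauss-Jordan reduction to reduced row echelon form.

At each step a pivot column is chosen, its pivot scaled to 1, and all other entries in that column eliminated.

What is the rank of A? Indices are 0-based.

[1] R0 /= 2  ⇒  (1, -1/2, 0)
     R1 -= 1·R0  ⇒  (0, 3/2, -3)
[2] R1 /= 3/2  ⇒  (0, 1, -2)
     R0 -= -1/2·R1  ⇒  (1, 0, -1)
     R2 -= -2·R1  ⇒  (0, 0, -6)
[3] R2 /= -6  ⇒  (0, 0, 1)
     R0 -= -1·R2  ⇒  (1, 0, 0)
     R1 -= -2·R2  ⇒  (0, 1, 0)

rank = 3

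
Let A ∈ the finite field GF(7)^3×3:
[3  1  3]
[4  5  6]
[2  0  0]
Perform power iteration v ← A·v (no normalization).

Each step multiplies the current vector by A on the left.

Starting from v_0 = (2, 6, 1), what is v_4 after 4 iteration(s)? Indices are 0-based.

v_0 = (2, 6, 1).
v_1 = A·v_0 = (1, 2, 4).
v_2 = A·v_1 = (3, 3, 2).
v_3 = A·v_2 = (4, 4, 6).
v_4 = A·v_3 = (6, 2, 1).

v_4 = (6, 2, 1)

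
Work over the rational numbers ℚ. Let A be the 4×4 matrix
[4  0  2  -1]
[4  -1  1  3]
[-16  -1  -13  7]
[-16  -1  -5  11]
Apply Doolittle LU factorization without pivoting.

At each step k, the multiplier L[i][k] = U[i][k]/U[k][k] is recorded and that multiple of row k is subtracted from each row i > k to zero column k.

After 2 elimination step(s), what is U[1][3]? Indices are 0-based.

U[1][3] = 4

[col 0] pivot 4
  R1 -= 1*R0 → (0, -1, -1, 4)  (L[1][0] := 1)
  R2 -= -4*R0 → (0, -1, -5, 3)  (L[2][0] := -4)
  R3 -= -4*R0 → (0, -1, 3, 7)  (L[3][0] := -4)
[col 1] pivot -1
  R2 -= 1*R1 → (0, 0, -4, -1)  (L[2][1] := 1)
  R3 -= 1*R1 → (0, 0, 4, 3)  (L[3][1] := 1)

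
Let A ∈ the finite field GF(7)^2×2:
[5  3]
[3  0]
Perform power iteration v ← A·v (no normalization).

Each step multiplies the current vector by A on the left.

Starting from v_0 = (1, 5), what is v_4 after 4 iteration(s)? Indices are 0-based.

v_4 = (0, 5)

v_0 = (1, 5).
v_1 = A·v_0 = (6, 3).
v_2 = A·v_1 = (4, 4).
v_3 = A·v_2 = (4, 5).
v_4 = A·v_3 = (0, 5).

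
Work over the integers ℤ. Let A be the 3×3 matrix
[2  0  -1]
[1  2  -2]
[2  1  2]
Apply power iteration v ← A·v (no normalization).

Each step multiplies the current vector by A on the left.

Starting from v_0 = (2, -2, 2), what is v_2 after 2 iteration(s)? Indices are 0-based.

v_2 = (-2, -22, 10)

v_0 = (2, -2, 2).
v_1 = A·v_0 = (2, -6, 6).
v_2 = A·v_1 = (-2, -22, 10).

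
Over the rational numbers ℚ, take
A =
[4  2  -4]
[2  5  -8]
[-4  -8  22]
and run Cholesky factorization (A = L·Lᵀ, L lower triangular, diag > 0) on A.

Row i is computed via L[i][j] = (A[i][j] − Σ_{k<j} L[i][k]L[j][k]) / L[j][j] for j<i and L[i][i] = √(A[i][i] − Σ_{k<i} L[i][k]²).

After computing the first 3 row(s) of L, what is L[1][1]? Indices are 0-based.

Step 1: L[0][0] = √(4) = 2.
  L[1][0] = (2) / L[0][0] = 1.
Step 2: L[1][1] = √(4) = 2.
  L[2][0] = (-4) / L[0][0] = -2.
  L[2][1] = (-6) / L[1][1] = -3.
Step 3: L[2][2] = √(9) = 3.

L[1][1] = 2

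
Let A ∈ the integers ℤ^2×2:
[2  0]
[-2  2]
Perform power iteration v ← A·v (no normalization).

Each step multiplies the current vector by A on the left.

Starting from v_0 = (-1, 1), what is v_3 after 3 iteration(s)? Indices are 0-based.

v_0 = (-1, 1).
v_1 = A·v_0 = (-2, 4).
v_2 = A·v_1 = (-4, 12).
v_3 = A·v_2 = (-8, 32).

v_3 = (-8, 32)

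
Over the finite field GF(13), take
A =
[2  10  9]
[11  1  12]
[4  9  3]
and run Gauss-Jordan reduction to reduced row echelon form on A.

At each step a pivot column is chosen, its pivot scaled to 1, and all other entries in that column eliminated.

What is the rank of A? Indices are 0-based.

rank = 3

[1] R0 /= 2  ⇒  (1, 5, 11)
     R1 -= 11·R0  ⇒  (0, 11, 8)
     R2 -= 4·R0  ⇒  (0, 2, 11)
[2] R1 /= 11  ⇒  (0, 1, 9)
     R0 -= 5·R1  ⇒  (1, 0, 5)
     R2 -= 2·R1  ⇒  (0, 0, 6)
[3] R2 /= 6  ⇒  (0, 0, 1)
     R0 -= 5·R2  ⇒  (1, 0, 0)
     R1 -= 9·R2  ⇒  (0, 1, 0)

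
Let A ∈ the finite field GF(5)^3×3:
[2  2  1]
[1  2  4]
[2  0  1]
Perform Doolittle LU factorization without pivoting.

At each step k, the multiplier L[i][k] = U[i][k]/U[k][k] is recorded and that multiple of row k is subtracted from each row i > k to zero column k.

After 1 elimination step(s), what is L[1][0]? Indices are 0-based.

k=0: U[0][0]=2
  eliminate (1,0): mult=3, new row 1: (0, 1, 1); set L[1][0]=3
  eliminate (2,0): mult=1, new row 2: (0, 3, 0); set L[2][0]=1

L[1][0] = 3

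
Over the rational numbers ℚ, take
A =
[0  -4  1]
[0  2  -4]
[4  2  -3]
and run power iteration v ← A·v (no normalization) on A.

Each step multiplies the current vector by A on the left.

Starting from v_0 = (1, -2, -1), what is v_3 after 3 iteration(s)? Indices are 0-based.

v_0 = (1, -2, -1).
v_1 = A·v_0 = (7, 0, 3).
v_2 = A·v_1 = (3, -12, 19).
v_3 = A·v_2 = (67, -100, -69).

v_3 = (67, -100, -69)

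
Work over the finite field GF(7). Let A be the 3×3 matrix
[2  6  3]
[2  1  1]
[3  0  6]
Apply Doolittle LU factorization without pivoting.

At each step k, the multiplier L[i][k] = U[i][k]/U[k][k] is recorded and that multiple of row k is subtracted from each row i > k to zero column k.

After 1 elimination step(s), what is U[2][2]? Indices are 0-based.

U[2][2] = 5

Step 1: pivot at (0,0) is 2.
  row1 ← row1 − (1)·row0  ⇒  L[1][0]=1, U row1=(0, 2, 5)
  row2 ← row2 − (5)·row0  ⇒  L[2][0]=5, U row2=(0, 5, 5)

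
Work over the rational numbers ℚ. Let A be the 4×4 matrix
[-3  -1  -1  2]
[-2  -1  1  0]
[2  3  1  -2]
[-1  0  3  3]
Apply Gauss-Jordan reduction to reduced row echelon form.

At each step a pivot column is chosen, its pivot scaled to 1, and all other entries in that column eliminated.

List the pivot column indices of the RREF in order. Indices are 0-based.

pivot columns: 0, 1, 2, 3

pivot(0,0)=-3: scale R0 → (1, 1/3, 1/3, -2/3)
  clear (1,0): R1 −= (-2)R0 → (0, -1/3, 5/3, -4/3)
  clear (2,0): R2 −= (2)R0 → (0, 7/3, 1/3, -2/3)
  clear (3,0): R3 −= (-1)R0 → (0, 1/3, 10/3, 7/3)
pivot(1,1)=-1/3: scale R1 → (0, 1, -5, 4)
  clear (0,1): R0 −= (1/3)R1 → (1, 0, 2, -2)
  clear (2,1): R2 −= (7/3)R1 → (0, 0, 12, -10)
  clear (3,1): R3 −= (1/3)R1 → (0, 0, 5, 1)
pivot(2,2)=12: scale R2 → (0, 0, 1, -5/6)
  clear (0,2): R0 −= (2)R2 → (1, 0, 0, -1/3)
  clear (1,2): R1 −= (-5)R2 → (0, 1, 0, -1/6)
  clear (3,2): R3 −= (5)R2 → (0, 0, 0, 31/6)
pivot(3,3)=31/6: scale R3 → (0, 0, 0, 1)
  clear (0,3): R0 −= (-1/3)R3 → (1, 0, 0, 0)
  clear (1,3): R1 −= (-1/6)R3 → (0, 1, 0, 0)
  clear (2,3): R2 −= (-5/6)R3 → (0, 0, 1, 0)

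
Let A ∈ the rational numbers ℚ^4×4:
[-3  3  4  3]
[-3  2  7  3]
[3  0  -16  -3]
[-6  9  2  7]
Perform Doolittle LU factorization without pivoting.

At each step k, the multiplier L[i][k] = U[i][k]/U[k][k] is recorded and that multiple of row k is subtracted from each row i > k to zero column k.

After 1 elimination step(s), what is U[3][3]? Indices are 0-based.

U[3][3] = 1

k=0: U[0][0]=-3
  eliminate (1,0): mult=1, new row 1: (0, -1, 3, 0); set L[1][0]=1
  eliminate (2,0): mult=-1, new row 2: (0, 3, -12, 0); set L[2][0]=-1
  eliminate (3,0): mult=2, new row 3: (0, 3, -6, 1); set L[3][0]=2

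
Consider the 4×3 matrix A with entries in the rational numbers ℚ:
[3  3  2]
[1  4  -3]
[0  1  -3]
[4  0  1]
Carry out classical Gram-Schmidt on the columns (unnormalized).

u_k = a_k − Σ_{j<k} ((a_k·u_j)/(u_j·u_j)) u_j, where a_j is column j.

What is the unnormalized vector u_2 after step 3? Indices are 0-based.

u_2 = (28/13, -40/39, -92/39, -53/39)

Step 1: u_0 = a_0 = (3, 1, 0, 4).
Step 2: u_1 = a_1 − (1/2)·u_0 = (3/2, 7/2, 1, -2).
Step 3: u_2 = a_2 − (7/26)·u_0 − (-25/39)·u_1 = (28/13, -40/39, -92/39, -53/39).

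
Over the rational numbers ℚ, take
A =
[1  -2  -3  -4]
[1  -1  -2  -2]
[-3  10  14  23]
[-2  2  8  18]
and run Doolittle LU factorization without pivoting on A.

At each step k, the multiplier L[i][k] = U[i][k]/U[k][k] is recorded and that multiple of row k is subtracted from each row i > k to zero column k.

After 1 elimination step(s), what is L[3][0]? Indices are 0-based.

L[3][0] = -2

[col 0] pivot 1
  R1 -= 1*R0 → (0, 1, 1, 2)  (L[1][0] := 1)
  R2 -= -3*R0 → (0, 4, 5, 11)  (L[2][0] := -3)
  R3 -= -2*R0 → (0, -2, 2, 10)  (L[3][0] := -2)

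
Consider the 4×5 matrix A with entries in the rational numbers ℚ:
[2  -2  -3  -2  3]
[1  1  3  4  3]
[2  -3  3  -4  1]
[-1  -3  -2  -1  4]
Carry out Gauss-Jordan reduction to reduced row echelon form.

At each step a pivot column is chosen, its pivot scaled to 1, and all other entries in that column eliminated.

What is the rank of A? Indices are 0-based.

pivot(0,0)=2: scale R0 → (1, -1, -3/2, -1, 3/2)
  clear (1,0): R1 −= (1)R0 → (0, 2, 9/2, 5, 3/2)
  clear (2,0): R2 −= (2)R0 → (0, -1, 6, -2, -2)
  clear (3,0): R3 −= (-1)R0 → (0, -4, -7/2, -2, 11/2)
pivot(1,1)=2: scale R1 → (0, 1, 9/4, 5/2, 3/4)
  clear (0,1): R0 −= (-1)R1 → (1, 0, 3/4, 3/2, 9/4)
  clear (2,1): R2 −= (-1)R1 → (0, 0, 33/4, 1/2, -5/4)
  clear (3,1): R3 −= (-4)R1 → (0, 0, 11/2, 8, 17/2)
pivot(2,2)=33/4: scale R2 → (0, 0, 1, 2/33, -5/33)
  clear (0,2): R0 −= (3/4)R2 → (1, 0, 0, 16/11, 26/11)
  clear (1,2): R1 −= (9/4)R2 → (0, 1, 0, 26/11, 12/11)
  clear (3,2): R3 −= (11/2)R2 → (0, 0, 0, 23/3, 28/3)
pivot(3,3)=23/3: scale R3 → (0, 0, 0, 1, 28/23)
  clear (0,3): R0 −= (16/11)R3 → (1, 0, 0, 0, 150/253)
  clear (1,3): R1 −= (26/11)R3 → (0, 1, 0, 0, -452/253)
  clear (2,3): R2 −= (2/33)R3 → (0, 0, 1, 0, -57/253)

rank = 4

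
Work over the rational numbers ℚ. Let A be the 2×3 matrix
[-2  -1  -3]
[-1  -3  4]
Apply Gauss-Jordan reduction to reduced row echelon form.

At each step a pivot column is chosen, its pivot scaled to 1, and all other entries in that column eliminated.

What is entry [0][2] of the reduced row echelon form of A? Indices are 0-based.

[1] R0 /= -2  ⇒  (1, 1/2, 3/2)
     R1 -= -1·R0  ⇒  (0, -5/2, 11/2)
[2] R1 /= -5/2  ⇒  (0, 1, -11/5)
     R0 -= 1/2·R1  ⇒  (1, 0, 13/5)

M[0][2] = 13/5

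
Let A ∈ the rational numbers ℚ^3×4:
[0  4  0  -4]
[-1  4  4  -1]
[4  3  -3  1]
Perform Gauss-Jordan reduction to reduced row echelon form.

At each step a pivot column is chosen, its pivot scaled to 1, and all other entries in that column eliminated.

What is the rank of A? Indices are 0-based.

step 1: exchange rows 0,1
step 1: normalize row 0 (÷-1) = (1, -4, -4, 1)
  row 2: subtract 4×row0 = (0, 19, 13, -3)
step 2: normalize row 1 (÷4) = (0, 1, 0, -1)
  row 0: subtract -4×row1 = (1, 0, -4, -3)
  row 2: subtract 19×row1 = (0, 0, 13, 16)
step 3: normalize row 2 (÷13) = (0, 0, 1, 16/13)
  row 0: subtract -4×row2 = (1, 0, 0, 25/13)

rank = 3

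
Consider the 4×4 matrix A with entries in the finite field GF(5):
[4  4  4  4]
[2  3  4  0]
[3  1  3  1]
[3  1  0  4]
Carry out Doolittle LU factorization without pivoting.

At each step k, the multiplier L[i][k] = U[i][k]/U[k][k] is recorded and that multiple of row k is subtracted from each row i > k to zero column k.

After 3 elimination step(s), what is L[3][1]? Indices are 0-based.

[col 0] pivot 4
  R1 -= 3*R0 → (0, 1, 2, 3)  (L[1][0] := 3)
  R2 -= 2*R0 → (0, 3, 0, 3)  (L[2][0] := 2)
  R3 -= 2*R0 → (0, 3, 2, 1)  (L[3][0] := 2)
[col 1] pivot 1
  R2 -= 3*R1 → (0, 0, 4, 4)  (L[2][1] := 3)
  R3 -= 3*R1 → (0, 0, 1, 2)  (L[3][1] := 3)
[col 2] pivot 4
  R3 -= 4*R2 → (0, 0, 0, 1)  (L[3][2] := 4)

L[3][1] = 3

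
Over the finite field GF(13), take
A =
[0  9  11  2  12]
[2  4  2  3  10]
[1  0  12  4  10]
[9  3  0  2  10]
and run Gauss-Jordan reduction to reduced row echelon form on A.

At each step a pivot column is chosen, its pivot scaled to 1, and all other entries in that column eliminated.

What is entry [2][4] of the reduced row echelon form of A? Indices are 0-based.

pivot(0,0): swap R0↔R1
pivot(0,0)=2: scale R0 → (1, 2, 1, 8, 5)
  clear (2,0): R2 −= (1)R0 → (0, 11, 11, 9, 5)
  clear (3,0): R3 −= (9)R0 → (0, 11, 4, 8, 4)
pivot(1,1)=9: scale R1 → (0, 1, 7, 6, 10)
  clear (0,1): R0 −= (2)R1 → (1, 0, 0, 9, 11)
  clear (2,1): R2 −= (11)R1 → (0, 0, 12, 8, 12)
  clear (3,1): R3 −= (11)R1 → (0, 0, 5, 7, 11)
pivot(2,2)=12: scale R2 → (0, 0, 1, 5, 1)
  clear (1,2): R1 −= (7)R2 → (0, 1, 0, 10, 3)
  clear (3,2): R3 −= (5)R2 → (0, 0, 0, 8, 6)
pivot(3,3)=8: scale R3 → (0, 0, 0, 1, 4)
  clear (0,3): R0 −= (9)R3 → (1, 0, 0, 0, 1)
  clear (1,3): R1 −= (10)R3 → (0, 1, 0, 0, 2)
  clear (2,3): R2 −= (5)R3 → (0, 0, 1, 0, 7)

M[2][4] = 7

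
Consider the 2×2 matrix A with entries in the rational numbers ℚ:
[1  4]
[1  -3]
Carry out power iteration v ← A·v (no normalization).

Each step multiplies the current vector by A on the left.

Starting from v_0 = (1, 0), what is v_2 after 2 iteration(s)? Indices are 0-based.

v_0 = (1, 0).
v_1 = A·v_0 = (1, 1).
v_2 = A·v_1 = (5, -2).

v_2 = (5, -2)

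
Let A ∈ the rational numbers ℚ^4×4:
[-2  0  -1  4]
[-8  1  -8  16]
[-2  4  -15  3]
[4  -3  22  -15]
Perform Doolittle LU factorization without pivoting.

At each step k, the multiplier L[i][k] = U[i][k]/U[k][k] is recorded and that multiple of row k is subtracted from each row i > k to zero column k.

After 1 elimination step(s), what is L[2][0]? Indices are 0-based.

[col 0] pivot -2
  R1 -= 4*R0 → (0, 1, -4, 0)  (L[1][0] := 4)
  R2 -= 1*R0 → (0, 4, -14, -1)  (L[2][0] := 1)
  R3 -= -2*R0 → (0, -3, 20, -7)  (L[3][0] := -2)

L[2][0] = 1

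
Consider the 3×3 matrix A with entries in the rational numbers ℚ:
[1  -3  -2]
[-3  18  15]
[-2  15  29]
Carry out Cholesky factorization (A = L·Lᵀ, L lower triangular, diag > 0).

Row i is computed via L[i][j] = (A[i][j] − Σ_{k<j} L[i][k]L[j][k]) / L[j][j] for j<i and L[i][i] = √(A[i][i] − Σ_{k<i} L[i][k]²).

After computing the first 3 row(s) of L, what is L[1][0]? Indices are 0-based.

L[1][0] = -3

Step 1: L[0][0] = √(1) = 1.
  L[1][0] = (-3) / L[0][0] = -3.
Step 2: L[1][1] = √(9) = 3.
  L[2][0] = (-2) / L[0][0] = -2.
  L[2][1] = (9) / L[1][1] = 3.
Step 3: L[2][2] = √(16) = 4.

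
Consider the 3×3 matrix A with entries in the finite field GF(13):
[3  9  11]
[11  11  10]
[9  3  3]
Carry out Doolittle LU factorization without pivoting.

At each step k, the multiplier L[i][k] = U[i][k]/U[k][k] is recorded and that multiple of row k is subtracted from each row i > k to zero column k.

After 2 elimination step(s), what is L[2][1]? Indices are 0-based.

L[2][1] = 7

k=0: U[0][0]=3
  eliminate (1,0): mult=8, new row 1: (0, 4, 0); set L[1][0]=8
  eliminate (2,0): mult=3, new row 2: (0, 2, 9); set L[2][0]=3
k=1: U[1][1]=4
  eliminate (2,1): mult=7, new row 2: (0, 0, 9); set L[2][1]=7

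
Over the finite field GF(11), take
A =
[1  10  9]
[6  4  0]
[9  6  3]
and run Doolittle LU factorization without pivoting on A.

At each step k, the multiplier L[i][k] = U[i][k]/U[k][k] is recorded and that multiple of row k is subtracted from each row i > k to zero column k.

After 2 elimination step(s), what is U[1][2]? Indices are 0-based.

k=0: U[0][0]=1
  eliminate (1,0): mult=6, new row 1: (0, 10, 1); set L[1][0]=6
  eliminate (2,0): mult=9, new row 2: (0, 4, 10); set L[2][0]=9
k=1: U[1][1]=10
  eliminate (2,1): mult=7, new row 2: (0, 0, 3); set L[2][1]=7

U[1][2] = 1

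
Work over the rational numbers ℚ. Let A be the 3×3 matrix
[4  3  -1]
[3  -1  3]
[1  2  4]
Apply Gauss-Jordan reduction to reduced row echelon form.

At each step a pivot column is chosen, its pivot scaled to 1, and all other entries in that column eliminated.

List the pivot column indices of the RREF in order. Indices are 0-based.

pivot columns: 0, 1, 2

step 1: normalize row 0 (÷4) = (1, 3/4, -1/4)
  row 1: subtract 3×row0 = (0, -13/4, 15/4)
  row 2: subtract 1×row0 = (0, 5/4, 17/4)
step 2: normalize row 1 (÷-13/4) = (0, 1, -15/13)
  row 0: subtract 3/4×row1 = (1, 0, 8/13)
  row 2: subtract 5/4×row1 = (0, 0, 74/13)
step 3: normalize row 2 (÷74/13) = (0, 0, 1)
  row 0: subtract 8/13×row2 = (1, 0, 0)
  row 1: subtract -15/13×row2 = (0, 1, 0)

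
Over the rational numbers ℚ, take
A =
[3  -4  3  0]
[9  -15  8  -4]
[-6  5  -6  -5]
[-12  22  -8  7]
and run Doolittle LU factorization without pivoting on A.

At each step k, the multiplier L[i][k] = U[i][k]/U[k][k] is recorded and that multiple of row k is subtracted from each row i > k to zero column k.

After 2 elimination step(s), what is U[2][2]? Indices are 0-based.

Step 1: pivot at (0,0) is 3.
  row1 ← row1 − (3)·row0  ⇒  L[1][0]=3, U row1=(0, -3, -1, -4)
  row2 ← row2 − (-2)·row0  ⇒  L[2][0]=-2, U row2=(0, -3, 0, -5)
  row3 ← row3 − (-4)·row0  ⇒  L[3][0]=-4, U row3=(0, 6, 4, 7)
Step 2: pivot at (1,1) is -3.
  row2 ← row2 − (1)·row1  ⇒  L[2][1]=1, U row2=(0, 0, 1, -1)
  row3 ← row3 − (-2)·row1  ⇒  L[3][1]=-2, U row3=(0, 0, 2, -1)

U[2][2] = 1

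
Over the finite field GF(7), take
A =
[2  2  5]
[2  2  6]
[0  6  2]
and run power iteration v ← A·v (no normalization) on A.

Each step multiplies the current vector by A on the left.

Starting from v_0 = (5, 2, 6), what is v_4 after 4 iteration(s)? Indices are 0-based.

v_4 = (1, 1, 6)

v_0 = (5, 2, 6).
v_1 = A·v_0 = (2, 1, 3).
v_2 = A·v_1 = (0, 3, 5).
v_3 = A·v_2 = (3, 1, 0).
v_4 = A·v_3 = (1, 1, 6).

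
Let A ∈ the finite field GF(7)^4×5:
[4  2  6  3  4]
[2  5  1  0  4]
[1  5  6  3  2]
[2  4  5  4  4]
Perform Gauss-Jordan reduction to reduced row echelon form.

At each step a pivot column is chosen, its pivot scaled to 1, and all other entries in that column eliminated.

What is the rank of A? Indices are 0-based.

rank = 4

[1] R0 /= 4  ⇒  (1, 4, 5, 6, 1)
     R1 -= 2·R0  ⇒  (0, 4, 5, 2, 2)
     R2 -= 1·R0  ⇒  (0, 1, 1, 4, 1)
     R3 -= 2·R0  ⇒  (0, 3, 2, 6, 2)
[2] R1 /= 4  ⇒  (0, 1, 3, 4, 4)
     R0 -= 4·R1  ⇒  (1, 0, 0, 4, 6)
     R2 -= 1·R1  ⇒  (0, 0, 5, 0, 4)
     R3 -= 3·R1  ⇒  (0, 0, 0, 1, 4)
[3] R2 /= 5  ⇒  (0, 0, 1, 0, 5)
     R1 -= 3·R2  ⇒  (0, 1, 0, 4, 3)
[4] R3 /= 1  ⇒  (0, 0, 0, 1, 4)
     R0 -= 4·R3  ⇒  (1, 0, 0, 0, 4)
     R1 -= 4·R3  ⇒  (0, 1, 0, 0, 1)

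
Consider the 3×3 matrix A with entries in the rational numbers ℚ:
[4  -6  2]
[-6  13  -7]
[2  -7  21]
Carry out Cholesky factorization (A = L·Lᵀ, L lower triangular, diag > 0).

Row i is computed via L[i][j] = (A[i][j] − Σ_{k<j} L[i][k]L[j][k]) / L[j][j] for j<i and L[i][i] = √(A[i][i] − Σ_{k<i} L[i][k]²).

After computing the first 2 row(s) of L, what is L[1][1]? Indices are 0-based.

L[1][1] = 2

Step 1: L[0][0] = √(4) = 2.
  L[1][0] = (-6) / L[0][0] = -3.
Step 2: L[1][1] = √(4) = 2.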